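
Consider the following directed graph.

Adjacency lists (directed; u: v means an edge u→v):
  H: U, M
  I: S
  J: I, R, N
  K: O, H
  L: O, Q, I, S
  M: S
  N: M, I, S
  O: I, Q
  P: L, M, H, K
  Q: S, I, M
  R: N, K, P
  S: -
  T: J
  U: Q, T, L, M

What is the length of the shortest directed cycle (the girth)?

For each vertex v, BFS finds the shortest path from v back to v.
The shortest such closed walk is P → H → U → T → J → R → P, length 6.

6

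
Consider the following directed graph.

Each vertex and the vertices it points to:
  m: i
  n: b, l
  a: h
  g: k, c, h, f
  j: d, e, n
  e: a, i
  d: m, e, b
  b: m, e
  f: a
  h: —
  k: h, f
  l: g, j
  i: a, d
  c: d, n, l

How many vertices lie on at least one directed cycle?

10

A vertex is on a directed cycle iff it belongs to a strongly connected component of size ≥ 2 (or has a self-loop).
The vertices on cycles are {b, c, d, e, g, i, j, l, m, n} — 10 in total.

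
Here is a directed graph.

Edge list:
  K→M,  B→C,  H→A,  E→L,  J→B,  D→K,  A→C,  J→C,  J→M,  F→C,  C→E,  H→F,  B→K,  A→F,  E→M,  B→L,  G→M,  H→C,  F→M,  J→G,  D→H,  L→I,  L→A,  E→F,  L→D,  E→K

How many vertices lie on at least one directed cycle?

A vertex is on a directed cycle iff it belongs to a strongly connected component of size ≥ 2 (or has a self-loop).
The vertices on cycles are {A, C, D, E, F, H, L} — 7 in total.

7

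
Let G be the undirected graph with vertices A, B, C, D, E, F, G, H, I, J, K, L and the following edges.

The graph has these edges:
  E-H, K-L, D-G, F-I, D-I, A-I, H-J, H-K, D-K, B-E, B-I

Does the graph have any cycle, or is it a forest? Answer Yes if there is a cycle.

Yes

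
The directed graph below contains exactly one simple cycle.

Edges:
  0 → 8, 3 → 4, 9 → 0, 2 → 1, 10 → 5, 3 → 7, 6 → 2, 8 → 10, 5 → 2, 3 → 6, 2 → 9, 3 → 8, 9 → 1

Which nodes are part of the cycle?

0, 2, 5, 8, 9, 10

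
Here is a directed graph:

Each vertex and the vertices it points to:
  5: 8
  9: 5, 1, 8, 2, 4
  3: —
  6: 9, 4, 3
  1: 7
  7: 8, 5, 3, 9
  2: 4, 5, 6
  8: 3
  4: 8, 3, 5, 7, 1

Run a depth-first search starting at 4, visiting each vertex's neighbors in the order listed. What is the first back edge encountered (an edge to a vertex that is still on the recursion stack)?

1→7

DFS from 4 (visiting each vertex's neighbors in the order listed); mark gray on enter, black on exit:
4 gray
  8 gray
    3 gray
    3 black
  8 black
  4→3: 3 black — skip
  5 gray
    5→8: 8 black — skip
  5 black
  7 gray
    7→8: 8 black — skip
    7→5: 5 black — skip
    7→3: 3 black — skip
    9 gray
      9→5: 5 black — skip
      1 gray
        1→7: 7 is gray → back edge
First back edge: 1 → 7.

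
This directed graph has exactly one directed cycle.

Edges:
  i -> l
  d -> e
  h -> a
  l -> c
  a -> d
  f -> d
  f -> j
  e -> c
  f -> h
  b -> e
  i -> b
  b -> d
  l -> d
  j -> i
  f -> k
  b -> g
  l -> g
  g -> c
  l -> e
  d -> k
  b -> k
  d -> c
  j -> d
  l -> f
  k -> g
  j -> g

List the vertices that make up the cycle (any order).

f, i, j, l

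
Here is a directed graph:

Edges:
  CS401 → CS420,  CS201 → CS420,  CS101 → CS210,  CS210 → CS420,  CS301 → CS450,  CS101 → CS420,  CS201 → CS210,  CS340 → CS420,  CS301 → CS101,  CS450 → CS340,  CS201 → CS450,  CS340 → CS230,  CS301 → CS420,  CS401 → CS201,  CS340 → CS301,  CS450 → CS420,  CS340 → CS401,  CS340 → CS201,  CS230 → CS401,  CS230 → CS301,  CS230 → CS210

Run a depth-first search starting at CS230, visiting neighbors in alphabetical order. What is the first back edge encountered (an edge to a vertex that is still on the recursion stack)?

CS201→CS450

DFS from CS230 (visiting neighbors in alphabetical order); mark gray on enter, black on exit:
CS230 gray
  CS210 gray
    CS420 gray
    CS420 black
  CS210 black
  CS301 gray
    CS101 gray
      CS101→CS210: CS210 black — skip
      CS101→CS420: CS420 black — skip
    CS101 black
    CS301→CS420: CS420 black — skip
    CS450 gray
      CS340 gray
        CS201 gray
          CS201→CS210: CS210 black — skip
          CS201→CS420: CS420 black — skip
          CS201→CS450: CS450 is gray → back edge
First back edge: CS201 → CS450.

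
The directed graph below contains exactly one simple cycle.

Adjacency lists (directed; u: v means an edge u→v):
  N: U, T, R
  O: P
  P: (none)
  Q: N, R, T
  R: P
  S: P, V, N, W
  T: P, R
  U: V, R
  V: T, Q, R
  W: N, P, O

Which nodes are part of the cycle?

N, Q, U, V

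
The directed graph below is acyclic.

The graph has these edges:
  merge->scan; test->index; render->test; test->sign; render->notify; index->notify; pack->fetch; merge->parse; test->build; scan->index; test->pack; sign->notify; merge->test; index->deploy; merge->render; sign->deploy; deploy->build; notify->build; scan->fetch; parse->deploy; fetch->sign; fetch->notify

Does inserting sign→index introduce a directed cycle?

No

Adding sign→index creates a cycle iff index can already reach sign.
Explore from index: no path reaches sign. The graph stays acyclic.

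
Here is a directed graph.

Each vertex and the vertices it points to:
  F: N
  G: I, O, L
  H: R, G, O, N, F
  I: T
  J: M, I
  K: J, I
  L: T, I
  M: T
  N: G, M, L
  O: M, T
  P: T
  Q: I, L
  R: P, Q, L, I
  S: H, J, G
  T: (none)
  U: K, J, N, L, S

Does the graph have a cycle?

No

DFS with white/gray/black marking, starting from S:
S gray
  H gray
    R gray
      P gray
        T gray
        T black
      P black
      Q gray
        I gray
          I→T: T black — skip
        I black
        L gray
          L→T: T black — skip
          L→I: I black — skip
        L black
      Q black
      R→L: L black — skip
      R→I: I black — skip
    R black
    G gray
      G→I: I black — skip
      O gray
        M gray
          M→T: T black — skip
        M black
        O→T: T black — skip
      O black
      G→L: L black — skip
    G black
    H→O: O black — skip
    N gray
      N→G: G black — skip
      N→M: M black — skip
      N→L: L black — skip
    N black
    F gray
      F→N: N black — skip
    F black
  H black
  J gray
    J→M: M black — skip
    J→I: I black — skip
  J black
  S→G: G black — skip
S black
K gray
  K→J: J black — skip
  K→I: I black — skip
K black
U gray
  U→K: K black — skip
  U→J: J black — skip
  U→N: N black — skip
  U→L: L black — skip
  U→S: S black — skip
U black
Every edge goes to a white or black vertex — no back edge, so the graph is acyclic.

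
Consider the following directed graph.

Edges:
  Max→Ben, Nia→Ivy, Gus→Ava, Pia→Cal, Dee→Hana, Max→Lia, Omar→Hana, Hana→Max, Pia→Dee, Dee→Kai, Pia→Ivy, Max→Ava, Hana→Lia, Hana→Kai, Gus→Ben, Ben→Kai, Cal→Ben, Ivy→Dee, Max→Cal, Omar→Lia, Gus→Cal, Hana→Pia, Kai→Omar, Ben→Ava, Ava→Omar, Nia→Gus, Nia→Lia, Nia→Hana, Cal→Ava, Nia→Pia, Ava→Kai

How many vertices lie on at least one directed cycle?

A vertex is on a directed cycle iff it belongs to a strongly connected component of size ≥ 2 (or has a self-loop).
The vertices on cycles are {Ava, Ben, Cal, Dee, Ivy, Kai, Max, Pia, Hana, Omar} — 10 in total.

10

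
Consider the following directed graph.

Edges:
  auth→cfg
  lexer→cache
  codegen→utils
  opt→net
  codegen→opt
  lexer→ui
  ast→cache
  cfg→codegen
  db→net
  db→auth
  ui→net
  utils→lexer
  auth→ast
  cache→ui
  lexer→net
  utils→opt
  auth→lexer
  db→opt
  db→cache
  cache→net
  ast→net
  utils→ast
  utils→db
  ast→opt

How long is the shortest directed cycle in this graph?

For each vertex v, BFS finds the shortest path from v back to v.
The shortest such closed walk is cfg → codegen → utils → db → auth → cfg, length 5.

5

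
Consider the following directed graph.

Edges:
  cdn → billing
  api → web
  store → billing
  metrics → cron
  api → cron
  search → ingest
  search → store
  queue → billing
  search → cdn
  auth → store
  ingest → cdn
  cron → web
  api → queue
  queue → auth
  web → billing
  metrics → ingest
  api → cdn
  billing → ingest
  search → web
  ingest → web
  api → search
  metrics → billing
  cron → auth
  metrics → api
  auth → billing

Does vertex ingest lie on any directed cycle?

ingest is on a cycle iff ingest can reach itself via ≥1 edge.
ingest → cdn → billing → ingest — yes.

Yes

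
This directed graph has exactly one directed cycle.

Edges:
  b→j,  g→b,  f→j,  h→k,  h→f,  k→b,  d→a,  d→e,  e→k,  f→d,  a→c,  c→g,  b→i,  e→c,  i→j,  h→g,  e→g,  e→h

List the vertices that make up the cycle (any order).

d, e, f, h

DFS with gray/black marking from e:
e gray
  g gray
    b gray
      i gray
        j gray
        j black
      i black
      b→j: j black — skip
    b black
  g black
  k gray
    k→b: b black — skip
  k black
  h gray
    f gray
      d gray
        a gray
          c gray
            c→g: g black — skip
          c black
        a black
        d→e: e is gray → back edge
Back edge closes the cycle e → h → f → d → e; its vertices are {d, e, f, h}.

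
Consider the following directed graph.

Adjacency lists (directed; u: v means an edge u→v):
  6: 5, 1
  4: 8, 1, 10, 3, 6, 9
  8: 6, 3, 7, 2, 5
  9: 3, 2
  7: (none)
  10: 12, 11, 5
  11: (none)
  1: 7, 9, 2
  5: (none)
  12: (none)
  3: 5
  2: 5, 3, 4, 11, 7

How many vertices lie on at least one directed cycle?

A vertex is on a directed cycle iff it belongs to a strongly connected component of size ≥ 2 (or has a self-loop).
The vertices on cycles are {1, 2, 4, 6, 8, 9} — 6 in total.

6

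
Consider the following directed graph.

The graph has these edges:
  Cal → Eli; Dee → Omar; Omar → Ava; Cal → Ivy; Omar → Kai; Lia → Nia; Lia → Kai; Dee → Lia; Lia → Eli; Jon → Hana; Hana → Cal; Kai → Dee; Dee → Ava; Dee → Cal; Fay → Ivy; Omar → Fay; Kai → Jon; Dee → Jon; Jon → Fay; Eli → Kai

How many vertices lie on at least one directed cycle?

8

A vertex is on a directed cycle iff it belongs to a strongly connected component of size ≥ 2 (or has a self-loop).
The vertices on cycles are {Cal, Dee, Eli, Jon, Kai, Lia, Hana, Omar} — 8 in total.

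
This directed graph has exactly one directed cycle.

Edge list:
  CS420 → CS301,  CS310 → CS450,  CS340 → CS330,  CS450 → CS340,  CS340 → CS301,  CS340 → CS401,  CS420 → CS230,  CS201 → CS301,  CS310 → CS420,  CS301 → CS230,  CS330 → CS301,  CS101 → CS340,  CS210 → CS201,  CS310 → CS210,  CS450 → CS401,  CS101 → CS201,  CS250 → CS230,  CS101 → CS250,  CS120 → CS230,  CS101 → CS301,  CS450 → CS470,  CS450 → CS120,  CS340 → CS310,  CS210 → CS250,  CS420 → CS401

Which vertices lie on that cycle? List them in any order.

DFS with gray/black marking from CS340:
CS340 gray
  CS330 gray
    CS301 gray
      CS230 gray
      CS230 black
    CS301 black
  CS330 black
  CS401 gray
  CS401 black
  CS310 gray
    CS450 gray
      CS450→CS401: CS401 black — skip
      CS450→CS340: CS340 is gray → back edge
Back edge closes the cycle CS340 → CS310 → CS450 → CS340; its vertices are {CS310, CS340, CS450}.

CS310, CS340, CS450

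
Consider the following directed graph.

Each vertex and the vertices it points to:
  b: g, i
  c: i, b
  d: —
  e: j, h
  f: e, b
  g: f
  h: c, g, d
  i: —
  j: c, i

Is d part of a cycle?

d lies on a cycle iff there is a path from d back to itself.
Exploring from d, it never reaches itself; equivalently, its strongly connected component is a singleton.

No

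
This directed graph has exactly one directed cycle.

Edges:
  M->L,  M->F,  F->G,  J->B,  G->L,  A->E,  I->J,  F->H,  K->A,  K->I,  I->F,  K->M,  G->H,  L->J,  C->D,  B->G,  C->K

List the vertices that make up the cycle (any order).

B, G, J, L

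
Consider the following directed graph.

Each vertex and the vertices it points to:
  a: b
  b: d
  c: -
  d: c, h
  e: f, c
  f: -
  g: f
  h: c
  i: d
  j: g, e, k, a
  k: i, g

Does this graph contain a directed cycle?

DFS with white/gray/black marking, starting from f:
f gray
f black
a gray
  b gray
    d gray
      c gray
      c black
      h gray
        h→c: c black — skip
      h black
    d black
  b black
a black
e gray
  e→f: f black — skip
  e→c: c black — skip
e black
g gray
  g→f: f black — skip
g black
i gray
  i→d: d black — skip
i black
j gray
  j→g: g black — skip
  j→e: e black — skip
  k gray
    k→i: i black — skip
    k→g: g black — skip
  k black
  j→a: a black — skip
j black
Every edge goes to a white or black vertex — no back edge, so the graph is acyclic.

No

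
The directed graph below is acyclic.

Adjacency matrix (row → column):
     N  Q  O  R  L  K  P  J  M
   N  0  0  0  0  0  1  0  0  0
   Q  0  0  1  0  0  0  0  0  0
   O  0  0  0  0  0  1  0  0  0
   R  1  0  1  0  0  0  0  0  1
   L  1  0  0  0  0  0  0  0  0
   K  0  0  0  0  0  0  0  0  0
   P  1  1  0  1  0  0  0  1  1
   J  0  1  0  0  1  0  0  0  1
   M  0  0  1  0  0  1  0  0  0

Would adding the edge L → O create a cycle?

Adding L→O creates a cycle iff O can already reach L.
Explore from O: no path reaches L. The graph stays acyclic.

No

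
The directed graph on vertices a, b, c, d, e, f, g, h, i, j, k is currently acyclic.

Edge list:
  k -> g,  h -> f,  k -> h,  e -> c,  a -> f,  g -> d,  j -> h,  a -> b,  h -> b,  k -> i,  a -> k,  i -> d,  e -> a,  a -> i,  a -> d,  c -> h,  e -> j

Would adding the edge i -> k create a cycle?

Adding i→k creates a cycle iff k can already reach i.
Path from k: k → i.
So k → … → i → k is a cycle.

Yes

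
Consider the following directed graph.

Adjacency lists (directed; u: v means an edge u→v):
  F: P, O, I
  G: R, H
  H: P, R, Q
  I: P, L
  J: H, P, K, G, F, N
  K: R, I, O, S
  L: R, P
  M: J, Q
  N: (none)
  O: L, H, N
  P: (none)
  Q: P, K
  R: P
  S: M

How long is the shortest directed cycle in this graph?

4

For each vertex v, BFS finds the shortest path from v back to v.
The shortest such closed walk is J → K → S → M → J, length 4.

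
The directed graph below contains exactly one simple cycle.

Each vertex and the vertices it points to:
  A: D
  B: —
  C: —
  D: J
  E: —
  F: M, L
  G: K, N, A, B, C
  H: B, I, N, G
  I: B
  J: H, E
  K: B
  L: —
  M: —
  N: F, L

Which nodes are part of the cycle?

A, D, G, H, J

DFS with gray/black marking from D:
D gray
  J gray
    H gray
      B gray
      B black
      I gray
        I→B: B black — skip
      I black
      N gray
        F gray
          M gray
          M black
          L gray
          L black
        F black
        N→L: L black — skip
      N black
      G gray
        K gray
          K→B: B black — skip
        K black
        G→N: N black — skip
        A gray
          A→D: D is gray → back edge
Back edge closes the cycle D → J → H → G → A → D; its vertices are {A, D, G, H, J}.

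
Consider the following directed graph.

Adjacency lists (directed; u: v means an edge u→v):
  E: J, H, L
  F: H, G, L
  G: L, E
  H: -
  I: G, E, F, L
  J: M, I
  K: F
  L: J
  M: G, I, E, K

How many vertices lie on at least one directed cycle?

A vertex is on a directed cycle iff it belongs to a strongly connected component of size ≥ 2 (or has a self-loop).
The vertices on cycles are {E, F, G, I, J, K, L, M} — 8 in total.

8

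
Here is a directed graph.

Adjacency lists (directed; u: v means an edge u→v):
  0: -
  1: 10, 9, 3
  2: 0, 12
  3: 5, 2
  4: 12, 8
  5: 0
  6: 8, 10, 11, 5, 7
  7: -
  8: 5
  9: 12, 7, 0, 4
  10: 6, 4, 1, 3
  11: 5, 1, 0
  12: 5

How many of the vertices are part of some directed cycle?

4

A vertex is on a directed cycle iff it belongs to a strongly connected component of size ≥ 2 (or has a self-loop).
The vertices on cycles are {1, 6, 10, 11} — 4 in total.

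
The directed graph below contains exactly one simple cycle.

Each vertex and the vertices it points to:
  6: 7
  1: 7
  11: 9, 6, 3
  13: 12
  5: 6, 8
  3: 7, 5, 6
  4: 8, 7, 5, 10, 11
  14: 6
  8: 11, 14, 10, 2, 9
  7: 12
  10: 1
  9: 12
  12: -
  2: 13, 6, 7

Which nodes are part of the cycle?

DFS with gray/black marking from 8:
8 gray
  11 gray
    9 gray
      12 gray
      12 black
    9 black
    6 gray
      7 gray
        7→12: 12 black — skip
      7 black
    6 black
    3 gray
      3→7: 7 black — skip
      5 gray
        5→6: 6 black — skip
        5→8: 8 is gray → back edge
Back edge closes the cycle 8 → 11 → 3 → 5 → 8; its vertices are {3, 5, 8, 11}.

3, 5, 8, 11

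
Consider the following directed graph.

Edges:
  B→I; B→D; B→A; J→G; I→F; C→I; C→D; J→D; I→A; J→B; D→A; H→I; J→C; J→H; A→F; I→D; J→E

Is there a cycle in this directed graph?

No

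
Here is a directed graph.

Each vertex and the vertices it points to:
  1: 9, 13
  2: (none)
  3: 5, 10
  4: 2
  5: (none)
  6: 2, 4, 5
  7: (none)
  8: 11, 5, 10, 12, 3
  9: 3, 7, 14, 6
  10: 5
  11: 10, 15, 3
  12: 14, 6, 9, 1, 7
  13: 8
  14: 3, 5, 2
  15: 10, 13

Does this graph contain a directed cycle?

Yes

DFS with white/gray/black marking, starting from 2:
2 gray
2 black
1 gray
  9 gray
    3 gray
      5 gray
      5 black
      10 gray
        10→5: 5 black — skip
      10 black
    3 black
    7 gray
    7 black
    14 gray
      14→3: 3 black — skip
      14→5: 5 black — skip
      14→2: 2 black — skip
    14 black
    6 gray
      6→2: 2 black — skip
      4 gray
        4→2: 2 black — skip
      4 black
      6→5: 5 black — skip
    6 black
  9 black
  13 gray
    8 gray
      11 gray
        11→10: 10 black — skip
        15 gray
          15→10: 10 black — skip
          15→13: 13 is gray → back edge
Back edge found, so a cycle exists: 13 → 8 → 11 → 15 → 13.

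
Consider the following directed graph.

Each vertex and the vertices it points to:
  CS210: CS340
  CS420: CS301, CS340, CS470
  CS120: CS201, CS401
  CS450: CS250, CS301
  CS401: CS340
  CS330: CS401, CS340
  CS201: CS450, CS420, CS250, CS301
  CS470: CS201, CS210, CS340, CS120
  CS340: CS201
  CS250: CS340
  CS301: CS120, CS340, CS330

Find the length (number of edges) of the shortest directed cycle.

For each vertex v, BFS finds the shortest path from v back to v.
The shortest such closed walk is CS470 → CS201 → CS420 → CS470, length 3.

3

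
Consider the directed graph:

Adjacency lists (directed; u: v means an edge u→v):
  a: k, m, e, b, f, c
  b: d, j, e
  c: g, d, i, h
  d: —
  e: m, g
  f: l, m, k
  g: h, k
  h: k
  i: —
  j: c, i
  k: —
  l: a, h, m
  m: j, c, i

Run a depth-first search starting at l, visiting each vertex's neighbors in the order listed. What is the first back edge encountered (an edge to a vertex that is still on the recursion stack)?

DFS from l (visiting each vertex's neighbors in the order listed); mark gray on enter, black on exit:
l gray
  a gray
    k gray
    k black
    m gray
      j gray
        c gray
          g gray
            h gray
              h→k: k black — skip
            h black
            g→k: k black — skip
          g black
          d gray
          d black
          i gray
          i black
          c→h: h black — skip
        c black
        j→i: i black — skip
      j black
      m→c: c black — skip
      m→i: i black — skip
    m black
    e gray
      e→m: m black — skip
      e→g: g black — skip
    e black
    b gray
      b→d: d black — skip
      b→j: j black — skip
      b→e: e black — skip
    b black
    f gray
      f→l: l is gray → back edge
First back edge: f → l.

f->l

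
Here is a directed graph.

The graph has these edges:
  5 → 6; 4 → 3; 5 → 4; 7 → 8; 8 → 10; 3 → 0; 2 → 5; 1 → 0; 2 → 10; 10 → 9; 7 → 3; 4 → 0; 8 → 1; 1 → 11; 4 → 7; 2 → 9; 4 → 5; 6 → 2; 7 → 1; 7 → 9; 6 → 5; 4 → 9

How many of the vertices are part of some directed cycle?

A vertex is on a directed cycle iff it belongs to a strongly connected component of size ≥ 2 (or has a self-loop).
The vertices on cycles are {2, 4, 5, 6} — 4 in total.

4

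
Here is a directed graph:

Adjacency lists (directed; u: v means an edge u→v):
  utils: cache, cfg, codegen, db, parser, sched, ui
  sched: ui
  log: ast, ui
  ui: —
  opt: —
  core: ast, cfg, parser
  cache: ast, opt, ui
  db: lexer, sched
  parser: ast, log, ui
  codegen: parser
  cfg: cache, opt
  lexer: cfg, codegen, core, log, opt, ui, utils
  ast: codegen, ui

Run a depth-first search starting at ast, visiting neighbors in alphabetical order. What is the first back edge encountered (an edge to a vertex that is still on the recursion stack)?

parser->ast

DFS from ast (visiting neighbors in alphabetical order); mark gray on enter, black on exit:
ast gray
  codegen gray
    parser gray
      parser→ast: ast is gray → back edge
First back edge: parser → ast.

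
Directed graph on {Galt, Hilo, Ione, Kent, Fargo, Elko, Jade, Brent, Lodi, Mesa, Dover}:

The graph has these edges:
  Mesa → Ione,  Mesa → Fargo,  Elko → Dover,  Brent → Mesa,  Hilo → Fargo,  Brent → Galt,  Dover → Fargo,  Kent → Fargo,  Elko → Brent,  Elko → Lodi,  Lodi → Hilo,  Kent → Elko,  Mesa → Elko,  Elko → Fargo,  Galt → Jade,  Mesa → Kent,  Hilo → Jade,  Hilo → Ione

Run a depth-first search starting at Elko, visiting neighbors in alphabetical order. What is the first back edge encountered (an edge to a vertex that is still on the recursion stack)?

Mesa->Elko

DFS from Elko (visiting neighbors in alphabetical order); mark gray on enter, black on exit:
Elko gray
  Brent gray
    Galt gray
      Jade gray
      Jade black
    Galt black
    Mesa gray
      Mesa→Elko: Elko is gray → back edge
First back edge: Mesa → Elko.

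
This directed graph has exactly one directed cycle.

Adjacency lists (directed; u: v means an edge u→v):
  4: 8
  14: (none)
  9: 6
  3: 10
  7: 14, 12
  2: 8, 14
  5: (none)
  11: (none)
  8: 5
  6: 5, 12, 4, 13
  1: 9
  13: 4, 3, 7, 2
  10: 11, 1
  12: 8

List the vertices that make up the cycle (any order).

1, 3, 6, 9, 10, 13

DFS with gray/black marking from 13:
13 gray
  4 gray
    8 gray
      5 gray
      5 black
    8 black
  4 black
  3 gray
    10 gray
      11 gray
      11 black
      1 gray
        9 gray
          6 gray
            6→5: 5 black — skip
            12 gray
              12→8: 8 black — skip
            12 black
            6→4: 4 black — skip
            6→13: 13 is gray → back edge
Back edge closes the cycle 13 → 3 → 10 → 1 → 9 → 6 → 13; its vertices are {1, 3, 6, 9, 10, 13}.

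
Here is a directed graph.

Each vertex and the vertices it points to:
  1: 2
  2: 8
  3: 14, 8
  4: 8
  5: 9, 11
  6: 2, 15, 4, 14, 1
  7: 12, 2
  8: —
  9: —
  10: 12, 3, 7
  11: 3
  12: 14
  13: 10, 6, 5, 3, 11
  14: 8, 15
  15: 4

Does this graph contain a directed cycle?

No

DFS with white/gray/black marking, starting from 7:
7 gray
  12 gray
    14 gray
      8 gray
      8 black
      15 gray
        4 gray
          4→8: 8 black — skip
        4 black
      15 black
    14 black
  12 black
  2 gray
    2→8: 8 black — skip
  2 black
7 black
1 gray
  1→2: 2 black — skip
1 black
3 gray
  3→14: 14 black — skip
  3→8: 8 black — skip
3 black
5 gray
  9 gray
  9 black
  11 gray
    11→3: 3 black — skip
  11 black
5 black
6 gray
  6→2: 2 black — skip
  6→15: 15 black — skip
  6→4: 4 black — skip
  6→14: 14 black — skip
  6→1: 1 black — skip
6 black
10 gray
  10→12: 12 black — skip
  10→3: 3 black — skip
  10→7: 7 black — skip
10 black
13 gray
  13→10: 10 black — skip
  13→6: 6 black — skip
  13→5: 5 black — skip
  13→3: 3 black — skip
  13→11: 11 black — skip
13 black
Every edge goes to a white or black vertex — no back edge, so the graph is acyclic.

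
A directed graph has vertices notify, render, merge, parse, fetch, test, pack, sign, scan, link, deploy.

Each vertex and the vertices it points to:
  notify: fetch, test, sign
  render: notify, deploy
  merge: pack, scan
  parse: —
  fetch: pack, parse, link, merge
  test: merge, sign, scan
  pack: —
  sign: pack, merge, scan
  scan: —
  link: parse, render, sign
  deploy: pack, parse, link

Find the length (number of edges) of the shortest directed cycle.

For each vertex v, BFS finds the shortest path from v back to v.
The shortest such closed walk is render → deploy → link → render, length 3.

3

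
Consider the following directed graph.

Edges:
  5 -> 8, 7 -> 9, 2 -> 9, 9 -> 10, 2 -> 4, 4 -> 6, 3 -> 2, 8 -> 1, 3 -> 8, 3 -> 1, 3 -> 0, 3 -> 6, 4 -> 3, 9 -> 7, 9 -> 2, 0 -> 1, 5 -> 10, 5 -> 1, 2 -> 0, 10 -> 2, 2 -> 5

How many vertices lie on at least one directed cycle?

A vertex is on a directed cycle iff it belongs to a strongly connected component of size ≥ 2 (or has a self-loop).
The vertices on cycles are {2, 3, 4, 5, 7, 9, 10} — 7 in total.

7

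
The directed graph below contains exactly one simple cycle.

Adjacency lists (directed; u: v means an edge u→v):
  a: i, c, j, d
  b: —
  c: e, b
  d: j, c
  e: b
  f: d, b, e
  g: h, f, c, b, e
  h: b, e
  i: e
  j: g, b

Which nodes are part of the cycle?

DFS with gray/black marking from d:
d gray
  j gray
    g gray
      h gray
        b gray
        b black
        e gray
          e→b: b black — skip
        e black
      h black
      f gray
        f→d: d is gray → back edge
Back edge closes the cycle d → j → g → f → d; its vertices are {d, f, g, j}.

d, f, g, j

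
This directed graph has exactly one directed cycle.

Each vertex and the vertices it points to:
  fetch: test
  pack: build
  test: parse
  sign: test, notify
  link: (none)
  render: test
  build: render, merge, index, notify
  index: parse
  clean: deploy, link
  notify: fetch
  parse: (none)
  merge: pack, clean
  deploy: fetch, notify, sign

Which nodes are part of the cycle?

DFS with gray/black marking from build:
build gray
  render gray
    test gray
      parse gray
      parse black
    test black
  render black
  merge gray
    pack gray
      pack→build: build is gray → back edge
Back edge closes the cycle build → merge → pack → build; its vertices are {pack, build, merge}.

pack, build, merge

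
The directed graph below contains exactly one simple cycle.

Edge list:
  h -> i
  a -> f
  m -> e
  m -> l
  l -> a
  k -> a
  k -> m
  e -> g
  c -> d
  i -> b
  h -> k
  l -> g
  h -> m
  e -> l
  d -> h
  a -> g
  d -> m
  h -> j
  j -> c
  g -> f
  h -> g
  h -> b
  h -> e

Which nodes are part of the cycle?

c, d, h, j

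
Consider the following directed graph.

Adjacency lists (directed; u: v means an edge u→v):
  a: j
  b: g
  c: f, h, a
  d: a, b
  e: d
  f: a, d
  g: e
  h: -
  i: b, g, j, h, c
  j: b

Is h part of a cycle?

No

h lies on a cycle iff there is a path from h back to itself.
Exploring from h, it never reaches itself; equivalently, its strongly connected component is a singleton.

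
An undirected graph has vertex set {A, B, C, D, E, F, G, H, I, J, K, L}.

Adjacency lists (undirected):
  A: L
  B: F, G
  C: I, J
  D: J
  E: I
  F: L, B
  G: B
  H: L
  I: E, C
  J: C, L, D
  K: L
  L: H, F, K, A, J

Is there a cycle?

DFS, tracking each vertex's parent; an edge to a visited non-parent vertex closes a cycle.
Start from C:
visit C (parent –)
  visit I (parent C)
    visit E (parent I)
      E–I: parent, skip
    I–C: parent, skip
  visit J (parent C)
    J–C: parent, skip
    visit L (parent J)
      visit H (parent L)
        H–L: parent, skip
      visit F (parent L)
        F–L: parent, skip
        visit B (parent F)
          B–F: parent, skip
          visit G (parent B)
            G–B: parent, skip
      visit K (parent L)
        K–L: parent, skip
      visit A (parent L)
        A–L: parent, skip
      L–J: parent, skip
    visit D (parent J)
      D–J: parent, skip
No non-parent visited neighbor found — the graph is a forest.

No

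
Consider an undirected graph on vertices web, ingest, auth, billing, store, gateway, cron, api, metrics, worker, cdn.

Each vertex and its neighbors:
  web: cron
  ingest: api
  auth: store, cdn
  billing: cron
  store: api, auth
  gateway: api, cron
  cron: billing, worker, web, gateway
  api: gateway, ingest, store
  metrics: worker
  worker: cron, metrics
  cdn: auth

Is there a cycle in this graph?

DFS, tracking each vertex's parent; an edge to a visited non-parent vertex closes a cycle.
Start from api:
visit api (parent –)
  visit gateway (parent api)
    gateway–api: parent, skip
    visit cron (parent gateway)
      visit billing (parent cron)
        billing–cron: parent, skip
      visit worker (parent cron)
        worker–cron: parent, skip
        visit metrics (parent worker)
          metrics–worker: parent, skip
      visit web (parent cron)
        web–cron: parent, skip
      cron–gateway: parent, skip
  visit ingest (parent api)
    ingest–api: parent, skip
  visit store (parent api)
    store–api: parent, skip
    visit auth (parent store)
      auth–store: parent, skip
      visit cdn (parent auth)
        cdn–auth: parent, skip
No non-parent visited neighbor found — the graph is a forest.

No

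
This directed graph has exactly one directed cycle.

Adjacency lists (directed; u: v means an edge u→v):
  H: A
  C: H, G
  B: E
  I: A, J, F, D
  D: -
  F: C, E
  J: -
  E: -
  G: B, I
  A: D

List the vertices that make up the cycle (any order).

C, F, G, I

DFS with gray/black marking from C:
C gray
  H gray
    A gray
      D gray
      D black
    A black
  H black
  G gray
    B gray
      E gray
      E black
    B black
    I gray
      I→A: A black — skip
      J gray
      J black
      F gray
        F→C: C is gray → back edge
Back edge closes the cycle C → G → I → F → C; its vertices are {C, F, G, I}.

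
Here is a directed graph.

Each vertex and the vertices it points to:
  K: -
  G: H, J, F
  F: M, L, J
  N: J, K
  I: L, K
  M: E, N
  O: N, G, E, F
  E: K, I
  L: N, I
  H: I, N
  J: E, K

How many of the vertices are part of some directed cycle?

5

A vertex is on a directed cycle iff it belongs to a strongly connected component of size ≥ 2 (or has a self-loop).
The vertices on cycles are {E, I, J, L, N} — 5 in total.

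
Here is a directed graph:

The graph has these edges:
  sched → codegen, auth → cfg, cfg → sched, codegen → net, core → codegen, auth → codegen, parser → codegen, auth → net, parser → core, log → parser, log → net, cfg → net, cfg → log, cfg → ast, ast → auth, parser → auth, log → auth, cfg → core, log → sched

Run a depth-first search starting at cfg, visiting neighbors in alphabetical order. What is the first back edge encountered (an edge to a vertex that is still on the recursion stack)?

auth->cfg

DFS from cfg (visiting neighbors in alphabetical order); mark gray on enter, black on exit:
cfg gray
  ast gray
    auth gray
      auth→cfg: cfg is gray → back edge
First back edge: auth → cfg.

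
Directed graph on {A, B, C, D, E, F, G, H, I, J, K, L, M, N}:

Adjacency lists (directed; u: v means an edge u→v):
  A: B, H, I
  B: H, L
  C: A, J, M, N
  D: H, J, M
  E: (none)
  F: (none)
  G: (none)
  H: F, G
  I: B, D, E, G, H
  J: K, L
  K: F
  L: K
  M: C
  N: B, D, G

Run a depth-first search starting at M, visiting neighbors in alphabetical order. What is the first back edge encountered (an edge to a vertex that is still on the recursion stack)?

D->M

DFS from M (visiting neighbors in alphabetical order); mark gray on enter, black on exit:
M gray
  C gray
    A gray
      B gray
        H gray
          F gray
          F black
          G gray
          G black
        H black
        L gray
          K gray
            K→F: F black — skip
          K black
        L black
      B black
      A→H: H black — skip
      I gray
        I→B: B black — skip
        D gray
          D→H: H black — skip
          J gray
            J→K: K black — skip
            J→L: L black — skip
          J black
          D→M: M is gray → back edge
First back edge: D → M.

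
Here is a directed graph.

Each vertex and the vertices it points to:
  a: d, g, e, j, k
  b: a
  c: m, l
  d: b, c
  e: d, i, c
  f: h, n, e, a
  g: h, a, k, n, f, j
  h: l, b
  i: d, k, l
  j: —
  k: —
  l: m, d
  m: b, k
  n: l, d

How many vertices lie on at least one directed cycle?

12

A vertex is on a directed cycle iff it belongs to a strongly connected component of size ≥ 2 (or has a self-loop).
The vertices on cycles are {a, b, c, d, e, f, g, h, i, l, m, n} — 12 in total.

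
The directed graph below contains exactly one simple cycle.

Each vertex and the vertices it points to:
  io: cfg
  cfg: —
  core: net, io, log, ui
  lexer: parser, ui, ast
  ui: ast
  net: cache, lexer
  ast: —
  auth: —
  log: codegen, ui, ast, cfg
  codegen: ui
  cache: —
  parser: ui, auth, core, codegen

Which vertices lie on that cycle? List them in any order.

net, core, lexer, parser

DFS with gray/black marking from core:
core gray
  net gray
    cache gray
    cache black
    lexer gray
      parser gray
        ui gray
          ast gray
          ast black
        ui black
        auth gray
        auth black
        parser→core: core is gray → back edge
Back edge closes the cycle core → net → lexer → parser → core; its vertices are {net, core, lexer, parser}.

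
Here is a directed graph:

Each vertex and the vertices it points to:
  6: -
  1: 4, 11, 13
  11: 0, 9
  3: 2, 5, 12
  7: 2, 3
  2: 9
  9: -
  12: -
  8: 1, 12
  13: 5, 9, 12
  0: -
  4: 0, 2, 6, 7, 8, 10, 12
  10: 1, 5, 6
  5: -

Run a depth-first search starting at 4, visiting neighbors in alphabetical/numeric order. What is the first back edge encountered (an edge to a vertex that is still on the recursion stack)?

DFS from 4 (visiting neighbors in alphabetical/numeric order); mark gray on enter, black on exit:
4 gray
  0 gray
  0 black
  2 gray
    9 gray
    9 black
  2 black
  6 gray
  6 black
  7 gray
    7→2: 2 black — skip
    3 gray
      3→2: 2 black — skip
      5 gray
      5 black
      12 gray
      12 black
    3 black
  7 black
  8 gray
    1 gray
      1→4: 4 is gray → back edge
First back edge: 1 → 4.

1→4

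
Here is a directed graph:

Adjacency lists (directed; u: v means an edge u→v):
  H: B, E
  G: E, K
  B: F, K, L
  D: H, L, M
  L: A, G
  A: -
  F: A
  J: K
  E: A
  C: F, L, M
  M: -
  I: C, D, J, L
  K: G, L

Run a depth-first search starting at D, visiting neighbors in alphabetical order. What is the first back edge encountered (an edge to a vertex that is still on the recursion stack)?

DFS from D (visiting neighbors in alphabetical order); mark gray on enter, black on exit:
D gray
  H gray
    B gray
      F gray
        A gray
        A black
      F black
      K gray
        G gray
          E gray
            E→A: A black — skip
          E black
          G→K: K is gray → back edge
First back edge: G → K.

G->K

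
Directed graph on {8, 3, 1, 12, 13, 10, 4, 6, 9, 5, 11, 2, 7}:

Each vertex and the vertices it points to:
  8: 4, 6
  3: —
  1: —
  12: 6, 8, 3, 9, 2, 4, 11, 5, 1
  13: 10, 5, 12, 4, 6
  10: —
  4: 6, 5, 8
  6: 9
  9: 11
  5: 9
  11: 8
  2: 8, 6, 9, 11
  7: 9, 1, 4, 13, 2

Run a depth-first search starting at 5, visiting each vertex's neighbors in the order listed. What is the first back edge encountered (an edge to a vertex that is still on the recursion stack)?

6→9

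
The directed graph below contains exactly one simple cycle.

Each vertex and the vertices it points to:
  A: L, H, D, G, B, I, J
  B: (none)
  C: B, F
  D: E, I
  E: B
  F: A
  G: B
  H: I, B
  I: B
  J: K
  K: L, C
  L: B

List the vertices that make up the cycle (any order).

A, C, F, J, K

DFS with gray/black marking from A:
A gray
  L gray
    B gray
    B black
  L black
  H gray
    I gray
      I→B: B black — skip
    I black
    H→B: B black — skip
  H black
  D gray
    E gray
      E→B: B black — skip
    E black
    D→I: I black — skip
  D black
  G gray
    G→B: B black — skip
  G black
  A→B: B black — skip
  A→I: I black — skip
  J gray
    K gray
      K→L: L black — skip
      C gray
        C→B: B black — skip
        F gray
          F→A: A is gray → back edge
Back edge closes the cycle A → J → K → C → F → A; its vertices are {A, C, F, J, K}.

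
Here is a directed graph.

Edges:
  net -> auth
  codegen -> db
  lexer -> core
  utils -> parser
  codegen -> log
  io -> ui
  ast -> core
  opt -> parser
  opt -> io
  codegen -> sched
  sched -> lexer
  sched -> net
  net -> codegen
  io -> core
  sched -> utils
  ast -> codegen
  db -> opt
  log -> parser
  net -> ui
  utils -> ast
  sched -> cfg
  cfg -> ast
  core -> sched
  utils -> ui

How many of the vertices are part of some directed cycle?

11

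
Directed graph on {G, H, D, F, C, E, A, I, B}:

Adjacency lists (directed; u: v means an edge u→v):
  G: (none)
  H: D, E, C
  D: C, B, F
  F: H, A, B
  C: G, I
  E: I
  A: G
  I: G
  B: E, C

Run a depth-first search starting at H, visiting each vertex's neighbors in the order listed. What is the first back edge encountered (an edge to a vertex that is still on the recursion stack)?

F→H

DFS from H (visiting each vertex's neighbors in the order listed); mark gray on enter, black on exit:
H gray
  D gray
    C gray
      G gray
      G black
      I gray
        I→G: G black — skip
      I black
    C black
    B gray
      E gray
        E→I: I black — skip
      E black
      B→C: C black — skip
    B black
    F gray
      F→H: H is gray → back edge
First back edge: F → H.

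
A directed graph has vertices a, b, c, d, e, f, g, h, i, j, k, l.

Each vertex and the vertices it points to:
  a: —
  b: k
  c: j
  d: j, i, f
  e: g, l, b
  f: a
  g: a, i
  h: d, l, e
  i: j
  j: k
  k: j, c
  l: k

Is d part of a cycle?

No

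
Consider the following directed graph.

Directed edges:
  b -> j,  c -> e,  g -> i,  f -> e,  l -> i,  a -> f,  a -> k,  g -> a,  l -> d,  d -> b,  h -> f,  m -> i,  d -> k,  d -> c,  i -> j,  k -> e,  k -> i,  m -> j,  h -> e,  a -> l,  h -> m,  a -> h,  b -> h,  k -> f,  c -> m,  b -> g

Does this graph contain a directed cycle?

DFS with white/gray/black marking, starting from b:
b gray
  g gray
    a gray
      h gray
        m gray
          i gray
            j gray
            j black
          i black
          m→j: j black — skip
        m black
        f gray
          e gray
          e black
        f black
        h→e: e black — skip
      h black
      k gray
        k→e: e black — skip
        k→f: f black — skip
        k→i: i black — skip
      k black
      a→f: f black — skip
      l gray
        l→i: i black — skip
        d gray
          c gray
            c→e: e black — skip
            c→m: m black — skip
          c black
          d→b: b is gray → back edge
Back edge found, so a cycle exists: b → g → a → l → d → b.

Yes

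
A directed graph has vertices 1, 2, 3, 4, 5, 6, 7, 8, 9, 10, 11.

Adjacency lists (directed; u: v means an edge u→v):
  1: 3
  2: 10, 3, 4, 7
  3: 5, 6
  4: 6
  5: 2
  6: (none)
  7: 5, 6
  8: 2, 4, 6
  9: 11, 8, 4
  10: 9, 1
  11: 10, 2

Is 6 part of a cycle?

No

6 lies on a cycle iff there is a path from 6 back to itself.
Exploring from 6, it never reaches itself; equivalently, its strongly connected component is a singleton.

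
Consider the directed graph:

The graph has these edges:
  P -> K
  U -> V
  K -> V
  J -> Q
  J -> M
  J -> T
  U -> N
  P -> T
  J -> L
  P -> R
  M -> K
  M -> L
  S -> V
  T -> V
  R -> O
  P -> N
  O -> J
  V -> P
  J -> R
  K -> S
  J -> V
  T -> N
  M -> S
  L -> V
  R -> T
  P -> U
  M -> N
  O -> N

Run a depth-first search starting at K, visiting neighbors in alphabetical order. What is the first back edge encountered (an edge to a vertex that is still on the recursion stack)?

P→K

DFS from K (visiting neighbors in alphabetical order); mark gray on enter, black on exit:
K gray
  S gray
    V gray
      P gray
        P→K: K is gray → back edge
First back edge: P → K.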